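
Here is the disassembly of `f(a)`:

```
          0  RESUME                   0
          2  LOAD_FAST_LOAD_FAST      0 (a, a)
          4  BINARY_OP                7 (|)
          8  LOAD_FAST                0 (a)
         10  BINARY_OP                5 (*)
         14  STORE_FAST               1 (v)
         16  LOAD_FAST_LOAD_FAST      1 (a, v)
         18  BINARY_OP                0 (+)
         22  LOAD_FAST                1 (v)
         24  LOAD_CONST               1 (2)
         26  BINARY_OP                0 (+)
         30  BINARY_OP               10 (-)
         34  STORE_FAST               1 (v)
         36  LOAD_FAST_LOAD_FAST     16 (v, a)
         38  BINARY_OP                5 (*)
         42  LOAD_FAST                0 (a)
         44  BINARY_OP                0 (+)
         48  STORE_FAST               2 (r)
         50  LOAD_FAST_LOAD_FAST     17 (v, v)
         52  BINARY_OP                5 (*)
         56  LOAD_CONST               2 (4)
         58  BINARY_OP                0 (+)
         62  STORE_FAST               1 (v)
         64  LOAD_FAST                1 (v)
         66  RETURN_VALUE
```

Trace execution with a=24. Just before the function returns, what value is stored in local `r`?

552

LOAD_FAST_LOAD_FAST a,a → push 24,24. Stack: [24, 24]
BINARY_OP | → 24 | 24 = 24. Stack: [24]
LOAD_FAST a → push 24. Stack: [24, 24]
BINARY_OP * → 24 * 24 = 576. Stack: [576]
STORE_FAST v → v=576. Stack: []
LOAD_FAST_LOAD_FAST a,v → push 24,576. Stack: [24, 576]
BINARY_OP + → 24 + 576 = 600. Stack: [600]
LOAD_FAST v → push 576. Stack: [600, 576]
LOAD_CONST → push 2. Stack: [600, 576, 2]
BINARY_OP + → 576 + 2 = 578. Stack: [600, 578]
BINARY_OP - → 600 - 578 = 22. Stack: [22]
STORE_FAST v → v=22. Stack: []
LOAD_FAST_LOAD_FAST v,a → push 22,24. Stack: [22, 24]
BINARY_OP * → 22 * 24 = 528. Stack: [528]
LOAD_FAST a → push 24. Stack: [528, 24]
BINARY_OP + → 528 + 24 = 552. Stack: [552]
STORE_FAST r → r=552. Stack: []
LOAD_FAST_LOAD_FAST v,v → push 22,22. Stack: [22, 22]
BINARY_OP * → 22 * 22 = 484. Stack: [484]
LOAD_CONST → push 4. Stack: [484, 4]
BINARY_OP + → 484 + 4 = 488. Stack: [488]
STORE_FAST v → v=488. Stack: []
LOAD_FAST v → push 488. Stack: [488]
RETURN_VALUE → return 488.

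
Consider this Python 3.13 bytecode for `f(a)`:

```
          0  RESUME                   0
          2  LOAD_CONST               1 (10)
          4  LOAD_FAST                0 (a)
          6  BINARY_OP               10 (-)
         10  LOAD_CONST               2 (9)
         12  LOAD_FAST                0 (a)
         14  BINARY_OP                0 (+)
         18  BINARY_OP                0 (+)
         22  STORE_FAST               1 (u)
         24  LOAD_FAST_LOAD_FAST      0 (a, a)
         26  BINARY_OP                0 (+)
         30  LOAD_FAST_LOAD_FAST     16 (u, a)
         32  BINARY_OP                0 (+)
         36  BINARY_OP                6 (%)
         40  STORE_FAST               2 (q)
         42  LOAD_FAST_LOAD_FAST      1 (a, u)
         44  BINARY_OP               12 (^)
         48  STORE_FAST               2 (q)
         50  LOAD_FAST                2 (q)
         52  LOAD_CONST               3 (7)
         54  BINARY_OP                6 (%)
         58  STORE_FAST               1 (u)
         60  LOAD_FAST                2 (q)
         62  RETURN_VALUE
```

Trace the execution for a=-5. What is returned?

LOAD_CONST → push 10. Stack: [10]
LOAD_FAST a → push -5. Stack: [10, -5]
BINARY_OP - → 10 - -5 = 15. Stack: [15]
LOAD_CONST → push 9. Stack: [15, 9]
LOAD_FAST a → push -5. Stack: [15, 9, -5]
BINARY_OP + → 9 + -5 = 4. Stack: [15, 4]
BINARY_OP + → 15 + 4 = 19. Stack: [19]
STORE_FAST u → u=19. Stack: []
LOAD_FAST_LOAD_FAST a,a → push -5,-5. Stack: [-5, -5]
BINARY_OP + → -5 + -5 = -10. Stack: [-10]
LOAD_FAST_LOAD_FAST u,a → push 19,-5. Stack: [-10, 19, -5]
BINARY_OP + → 19 + -5 = 14. Stack: [-10, 14]
BINARY_OP % → -10 % 14 = 4. Stack: [4]
STORE_FAST q → q=4. Stack: []
LOAD_FAST_LOAD_FAST a,u → push -5,19. Stack: [-5, 19]
BINARY_OP ^ → -5 ^ 19 = -24. Stack: [-24]
STORE_FAST q → q=-24. Stack: []
LOAD_FAST q → push -24. Stack: [-24]
LOAD_CONST → push 7. Stack: [-24, 7]
BINARY_OP % → -24 % 7 = 4. Stack: [4]
STORE_FAST u → u=4. Stack: []
LOAD_FAST q → push -24. Stack: [-24]
RETURN_VALUE → return -24.

-24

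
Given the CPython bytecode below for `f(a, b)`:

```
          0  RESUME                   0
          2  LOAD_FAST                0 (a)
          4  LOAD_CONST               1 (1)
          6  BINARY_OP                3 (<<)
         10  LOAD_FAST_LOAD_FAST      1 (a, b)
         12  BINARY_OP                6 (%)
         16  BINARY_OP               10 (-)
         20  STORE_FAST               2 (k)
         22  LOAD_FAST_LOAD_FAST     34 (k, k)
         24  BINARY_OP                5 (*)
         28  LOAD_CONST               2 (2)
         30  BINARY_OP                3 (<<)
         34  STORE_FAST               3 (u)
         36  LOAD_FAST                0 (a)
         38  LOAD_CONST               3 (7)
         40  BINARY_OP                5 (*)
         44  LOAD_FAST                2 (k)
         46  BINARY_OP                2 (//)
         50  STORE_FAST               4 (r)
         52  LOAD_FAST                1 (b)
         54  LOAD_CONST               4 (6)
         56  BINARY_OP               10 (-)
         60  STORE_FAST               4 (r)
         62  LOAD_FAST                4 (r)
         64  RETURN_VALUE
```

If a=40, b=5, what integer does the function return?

-1

LOAD_FAST a → push 40. Stack: [40]
LOAD_CONST → push 1. Stack: [40, 1]
BINARY_OP << → 40 << 1 = 80. Stack: [80]
LOAD_FAST_LOAD_FAST a,b → push 40,5. Stack: [80, 40, 5]
BINARY_OP % → 40 % 5 = 0. Stack: [80, 0]
BINARY_OP - → 80 - 0 = 80. Stack: [80]
STORE_FAST k → k=80. Stack: []
LOAD_FAST_LOAD_FAST k,k → push 80,80. Stack: [80, 80]
BINARY_OP * → 80 * 80 = 6400. Stack: [6400]
LOAD_CONST → push 2. Stack: [6400, 2]
BINARY_OP << → 6400 << 2 = 25600. Stack: [25600]
STORE_FAST u → u=25600. Stack: []
LOAD_FAST a → push 40. Stack: [40]
LOAD_CONST → push 7. Stack: [40, 7]
BINARY_OP * → 40 * 7 = 280. Stack: [280]
LOAD_FAST k → push 80. Stack: [280, 80]
BINARY_OP // → 280 // 80 = 3. Stack: [3]
STORE_FAST r → r=3. Stack: []
LOAD_FAST b → push 5. Stack: [5]
LOAD_CONST → push 6. Stack: [5, 6]
BINARY_OP - → 5 - 6 = -1. Stack: [-1]
STORE_FAST r → r=-1. Stack: []
LOAD_FAST r → push -1. Stack: [-1]
RETURN_VALUE → return -1.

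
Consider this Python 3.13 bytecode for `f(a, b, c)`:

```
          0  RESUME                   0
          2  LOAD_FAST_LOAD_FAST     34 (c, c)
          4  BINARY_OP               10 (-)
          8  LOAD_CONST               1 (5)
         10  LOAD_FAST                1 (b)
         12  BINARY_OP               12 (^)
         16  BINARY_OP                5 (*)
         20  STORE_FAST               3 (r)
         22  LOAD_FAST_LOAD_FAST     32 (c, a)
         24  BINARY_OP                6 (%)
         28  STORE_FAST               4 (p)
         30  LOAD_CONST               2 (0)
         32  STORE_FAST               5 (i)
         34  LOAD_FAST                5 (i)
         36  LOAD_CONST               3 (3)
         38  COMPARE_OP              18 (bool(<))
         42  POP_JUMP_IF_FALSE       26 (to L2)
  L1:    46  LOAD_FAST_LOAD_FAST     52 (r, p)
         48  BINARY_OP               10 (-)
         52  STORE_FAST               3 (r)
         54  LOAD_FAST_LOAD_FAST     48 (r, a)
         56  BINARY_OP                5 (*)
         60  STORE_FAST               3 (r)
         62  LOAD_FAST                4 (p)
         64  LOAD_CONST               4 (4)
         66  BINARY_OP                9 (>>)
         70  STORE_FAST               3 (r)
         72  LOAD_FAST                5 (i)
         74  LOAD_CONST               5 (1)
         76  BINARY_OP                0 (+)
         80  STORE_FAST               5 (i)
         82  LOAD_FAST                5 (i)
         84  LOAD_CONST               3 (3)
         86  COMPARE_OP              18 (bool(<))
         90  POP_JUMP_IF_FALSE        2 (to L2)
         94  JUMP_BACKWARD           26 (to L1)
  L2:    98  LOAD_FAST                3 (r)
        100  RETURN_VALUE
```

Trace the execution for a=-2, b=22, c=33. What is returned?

LOAD_FAST_LOAD_FAST c,c → push 33,33
BINARY_OP - → 33 - 33 = 0
LOAD_CONST → push 5
LOAD_FAST b → push 22
BINARY_OP ^ → 5 ^ 22 = 19
BINARY_OP * → 0 * 19 = 0
STORE_FAST r → r=0
LOAD_FAST_LOAD_FAST c,a → push 33,-2
BINARY_OP % → 33 % -2 = -1
STORE_FAST p → p=-1
LOAD_CONST → push 0
STORE_FAST i → i=0
LOAD_FAST i → push 0
LOAD_CONST → push 3
COMPARE_OP bool(<) → 0 vs 3 = True
POP_JUMP_IF_FALSE → pop True; no jump
LOAD_FAST_LOAD_FAST r,p → push 0,-1
BINARY_OP - → 0 - -1 = 1
STORE_FAST r → r=1
LOAD_FAST_LOAD_FAST r,a → push 1,-2
BINARY_OP * → 1 * -2 = -2
STORE_FAST r → r=-2
LOAD_FAST p → push -1
LOAD_CONST → push 4
BINARY_OP >> → -1 >> 4 = -1
STORE_FAST r → r=-1
LOAD_FAST i → push 0
LOAD_CONST → push 1
BINARY_OP + → 0 + 1 = 1
STORE_FAST i → i=1
LOAD_FAST i → push 1
LOAD_CONST → push 3
COMPARE_OP bool(<) → 1 vs 3 = True
POP_JUMP_IF_FALSE → pop True; no jump
LOAD_FAST_LOAD_FAST r,p → push -1,-1
BINARY_OP - → -1 - -1 = 0
STORE_FAST r → r=0
LOAD_FAST_LOAD_FAST r,a → push 0,-2
BINARY_OP * → 0 * -2 = 0
STORE_FAST r → r=0
LOAD_FAST p → push -1
LOAD_CONST → push 4
BINARY_OP >> → -1 >> 4 = -1
STORE_FAST r → r=-1
LOAD_FAST i → push 1
LOAD_CONST → push 1
BINARY_OP + → 1 + 1 = 2
STORE_FAST i → i=2
LOAD_FAST i → push 2
LOAD_CONST → push 3
COMPARE_OP bool(<) → 2 vs 3 = True
POP_JUMP_IF_FALSE → pop True; no jump
LOAD_FAST_LOAD_FAST r,p → push -1,-1
BINARY_OP - → -1 - -1 = 0
STORE_FAST r → r=0
LOAD_FAST_LOAD_FAST r,a → push 0,-2
BINARY_OP * → 0 * -2 = 0
STORE_FAST r → r=0
LOAD_FAST p → push -1
LOAD_CONST → push 4
BINARY_OP >> → -1 >> 4 = -1
STORE_FAST r → r=-1
LOAD_FAST i → push 2
LOAD_CONST → push 1
BINARY_OP + → 2 + 1 = 3
STORE_FAST i → i=3
LOAD_FAST i → push 3
LOAD_CONST → push 3
COMPARE_OP bool(<) → 3 vs 3 = False
POP_JUMP_IF_FALSE → pop False; jump
LOAD_FAST r → push -1
RETURN_VALUE → return -1.

-1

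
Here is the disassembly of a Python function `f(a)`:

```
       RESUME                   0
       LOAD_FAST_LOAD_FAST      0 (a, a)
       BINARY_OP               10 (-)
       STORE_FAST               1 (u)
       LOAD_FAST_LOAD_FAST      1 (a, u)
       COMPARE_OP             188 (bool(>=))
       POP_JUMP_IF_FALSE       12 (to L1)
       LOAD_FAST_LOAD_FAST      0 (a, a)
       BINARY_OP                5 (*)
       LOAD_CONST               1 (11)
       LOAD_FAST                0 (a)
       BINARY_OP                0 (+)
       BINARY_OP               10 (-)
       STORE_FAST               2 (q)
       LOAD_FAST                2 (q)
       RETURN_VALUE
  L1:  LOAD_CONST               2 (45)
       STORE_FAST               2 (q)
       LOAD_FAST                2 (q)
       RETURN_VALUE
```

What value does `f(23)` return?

LOAD_FAST_LOAD_FAST a,a → push 23,23. Stack: [23, 23]
BINARY_OP - → 23 - 23 = 0. Stack: [0]
STORE_FAST u → u=0. Stack: []
LOAD_FAST_LOAD_FAST a,u → push 23,0. Stack: [23, 0]
COMPARE_OP bool(>=) → 23 vs 0 = True. Stack: [True]
POP_JUMP_IF_FALSE → pop True; no jump. Stack: []
LOAD_FAST_LOAD_FAST a,a → push 23,23. Stack: [23, 23]
BINARY_OP * → 23 * 23 = 529. Stack: [529]
LOAD_CONST → push 11. Stack: [529, 11]
LOAD_FAST a → push 23. Stack: [529, 11, 23]
BINARY_OP + → 11 + 23 = 34. Stack: [529, 34]
BINARY_OP - → 529 - 34 = 495. Stack: [495]
STORE_FAST q → q=495. Stack: []
LOAD_FAST q → push 495. Stack: [495]
RETURN_VALUE → return 495.

495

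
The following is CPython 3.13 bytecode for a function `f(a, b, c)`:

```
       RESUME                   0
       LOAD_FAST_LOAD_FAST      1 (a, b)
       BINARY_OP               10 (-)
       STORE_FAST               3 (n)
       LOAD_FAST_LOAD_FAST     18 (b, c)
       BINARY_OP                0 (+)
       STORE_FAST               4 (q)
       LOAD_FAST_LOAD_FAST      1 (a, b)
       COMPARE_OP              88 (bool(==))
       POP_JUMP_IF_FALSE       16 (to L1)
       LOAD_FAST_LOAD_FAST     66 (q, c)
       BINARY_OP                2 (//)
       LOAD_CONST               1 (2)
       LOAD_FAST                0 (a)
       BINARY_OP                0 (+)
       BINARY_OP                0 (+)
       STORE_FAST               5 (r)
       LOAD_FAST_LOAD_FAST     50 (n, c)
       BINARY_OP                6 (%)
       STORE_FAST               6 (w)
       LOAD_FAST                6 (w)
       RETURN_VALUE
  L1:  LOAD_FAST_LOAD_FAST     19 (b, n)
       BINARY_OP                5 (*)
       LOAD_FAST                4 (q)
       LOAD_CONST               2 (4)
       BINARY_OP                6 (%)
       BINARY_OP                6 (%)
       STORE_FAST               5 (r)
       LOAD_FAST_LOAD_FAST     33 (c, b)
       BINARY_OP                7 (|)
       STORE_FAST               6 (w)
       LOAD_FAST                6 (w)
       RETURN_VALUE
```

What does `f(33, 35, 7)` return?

LOAD_FAST_LOAD_FAST a,b → push 33,35. Stack: [33, 35]
BINARY_OP - → 33 - 35 = -2. Stack: [-2]
STORE_FAST n → n=-2. Stack: []
LOAD_FAST_LOAD_FAST b,c → push 35,7. Stack: [35, 7]
BINARY_OP + → 35 + 7 = 42. Stack: [42]
STORE_FAST q → q=42. Stack: []
LOAD_FAST_LOAD_FAST a,b → push 33,35. Stack: [33, 35]
COMPARE_OP bool(==) → 33 vs 35 = False. Stack: [False]
POP_JUMP_IF_FALSE → pop False; jump. Stack: []
LOAD_FAST_LOAD_FAST b,n → push 35,-2. Stack: [35, -2]
BINARY_OP * → 35 * -2 = -70. Stack: [-70]
LOAD_FAST q → push 42. Stack: [-70, 42]
LOAD_CONST → push 4. Stack: [-70, 42, 4]
BINARY_OP % → 42 % 4 = 2. Stack: [-70, 2]
BINARY_OP % → -70 % 2 = 0. Stack: [0]
STORE_FAST r → r=0. Stack: []
LOAD_FAST_LOAD_FAST c,b → push 7,35. Stack: [7, 35]
BINARY_OP | → 7 | 35 = 39. Stack: [39]
STORE_FAST w → w=39. Stack: []
LOAD_FAST w → push 39. Stack: [39]
RETURN_VALUE → return 39.

39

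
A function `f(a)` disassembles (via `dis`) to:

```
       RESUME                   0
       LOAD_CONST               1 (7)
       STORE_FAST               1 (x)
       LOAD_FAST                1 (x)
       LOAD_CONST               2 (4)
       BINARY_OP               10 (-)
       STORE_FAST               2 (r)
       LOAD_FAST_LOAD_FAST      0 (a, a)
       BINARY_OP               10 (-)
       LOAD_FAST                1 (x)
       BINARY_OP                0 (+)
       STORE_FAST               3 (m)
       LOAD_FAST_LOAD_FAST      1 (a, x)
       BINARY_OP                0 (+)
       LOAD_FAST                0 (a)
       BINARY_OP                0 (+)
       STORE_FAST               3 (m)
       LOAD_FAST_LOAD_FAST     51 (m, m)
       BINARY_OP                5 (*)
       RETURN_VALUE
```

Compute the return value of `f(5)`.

LOAD_CONST → push 7. Stack: [7]
STORE_FAST x → x=7. Stack: []
LOAD_FAST x → push 7. Stack: [7]
LOAD_CONST → push 4. Stack: [7, 4]
BINARY_OP - → 7 - 4 = 3. Stack: [3]
STORE_FAST r → r=3. Stack: []
LOAD_FAST_LOAD_FAST a,a → push 5,5. Stack: [5, 5]
BINARY_OP - → 5 - 5 = 0. Stack: [0]
LOAD_FAST x → push 7. Stack: [0, 7]
BINARY_OP + → 0 + 7 = 7. Stack: [7]
STORE_FAST m → m=7. Stack: []
LOAD_FAST_LOAD_FAST a,x → push 5,7. Stack: [5, 7]
BINARY_OP + → 5 + 7 = 12. Stack: [12]
LOAD_FAST a → push 5. Stack: [12, 5]
BINARY_OP + → 12 + 5 = 17. Stack: [17]
STORE_FAST m → m=17. Stack: []
LOAD_FAST_LOAD_FAST m,m → push 17,17. Stack: [17, 17]
BINARY_OP * → 17 * 17 = 289. Stack: [289]
RETURN_VALUE → return 289.

289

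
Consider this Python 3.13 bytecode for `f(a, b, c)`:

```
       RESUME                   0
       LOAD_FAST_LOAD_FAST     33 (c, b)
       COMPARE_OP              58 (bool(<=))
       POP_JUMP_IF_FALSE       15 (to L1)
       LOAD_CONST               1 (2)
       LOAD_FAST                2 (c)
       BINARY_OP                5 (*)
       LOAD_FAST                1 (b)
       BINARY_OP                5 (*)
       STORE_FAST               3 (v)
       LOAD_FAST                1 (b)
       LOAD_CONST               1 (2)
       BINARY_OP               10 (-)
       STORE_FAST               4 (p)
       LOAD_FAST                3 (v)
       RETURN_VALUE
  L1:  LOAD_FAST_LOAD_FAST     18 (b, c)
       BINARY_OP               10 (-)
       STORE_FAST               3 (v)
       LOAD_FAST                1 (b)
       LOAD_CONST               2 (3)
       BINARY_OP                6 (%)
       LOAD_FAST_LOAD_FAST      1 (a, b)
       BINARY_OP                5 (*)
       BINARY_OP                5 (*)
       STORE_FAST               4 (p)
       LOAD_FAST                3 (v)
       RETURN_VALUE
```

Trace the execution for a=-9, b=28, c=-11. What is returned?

-616

LOAD_FAST_LOAD_FAST c,b → push -11,28. Stack: [-11, 28]
COMPARE_OP bool(<=) → -11 vs 28 = True. Stack: [True]
POP_JUMP_IF_FALSE → pop True; no jump. Stack: []
LOAD_CONST → push 2. Stack: [2]
LOAD_FAST c → push -11. Stack: [2, -11]
BINARY_OP * → 2 * -11 = -22. Stack: [-22]
LOAD_FAST b → push 28. Stack: [-22, 28]
BINARY_OP * → -22 * 28 = -616. Stack: [-616]
STORE_FAST v → v=-616. Stack: []
LOAD_FAST b → push 28. Stack: [28]
LOAD_CONST → push 2. Stack: [28, 2]
BINARY_OP - → 28 - 2 = 26. Stack: [26]
STORE_FAST p → p=26. Stack: []
LOAD_FAST v → push -616. Stack: [-616]
RETURN_VALUE → return -616.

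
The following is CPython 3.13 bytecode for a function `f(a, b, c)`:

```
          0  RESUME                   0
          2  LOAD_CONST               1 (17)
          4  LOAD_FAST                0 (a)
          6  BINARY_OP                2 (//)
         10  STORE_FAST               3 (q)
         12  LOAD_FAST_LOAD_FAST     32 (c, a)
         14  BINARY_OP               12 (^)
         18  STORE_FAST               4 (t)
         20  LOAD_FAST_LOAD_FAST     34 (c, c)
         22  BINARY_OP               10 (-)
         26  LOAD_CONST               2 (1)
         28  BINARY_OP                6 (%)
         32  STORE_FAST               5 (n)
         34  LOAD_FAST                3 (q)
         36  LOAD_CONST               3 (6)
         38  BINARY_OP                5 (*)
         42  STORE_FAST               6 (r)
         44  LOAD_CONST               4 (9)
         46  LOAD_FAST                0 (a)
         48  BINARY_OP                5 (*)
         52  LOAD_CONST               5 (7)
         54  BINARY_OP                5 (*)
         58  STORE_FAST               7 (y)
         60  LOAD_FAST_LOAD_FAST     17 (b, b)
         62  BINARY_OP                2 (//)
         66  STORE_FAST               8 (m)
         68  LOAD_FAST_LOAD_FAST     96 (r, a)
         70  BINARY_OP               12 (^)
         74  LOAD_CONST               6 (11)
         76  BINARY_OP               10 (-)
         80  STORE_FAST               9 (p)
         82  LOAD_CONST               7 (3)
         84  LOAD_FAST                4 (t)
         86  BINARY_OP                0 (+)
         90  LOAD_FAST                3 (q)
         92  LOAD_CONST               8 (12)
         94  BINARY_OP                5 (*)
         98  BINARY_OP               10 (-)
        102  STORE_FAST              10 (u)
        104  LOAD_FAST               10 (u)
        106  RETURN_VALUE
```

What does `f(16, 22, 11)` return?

18

LOAD_CONST → push 17. Stack: [17]
LOAD_FAST a → push 16. Stack: [17, 16]
BINARY_OP // → 17 // 16 = 1. Stack: [1]
STORE_FAST q → q=1. Stack: []
LOAD_FAST_LOAD_FAST c,a → push 11,16. Stack: [11, 16]
BINARY_OP ^ → 11 ^ 16 = 27. Stack: [27]
STORE_FAST t → t=27. Stack: []
LOAD_FAST_LOAD_FAST c,c → push 11,11. Stack: [11, 11]
BINARY_OP - → 11 - 11 = 0. Stack: [0]
LOAD_CONST → push 1. Stack: [0, 1]
BINARY_OP % → 0 % 1 = 0. Stack: [0]
STORE_FAST n → n=0. Stack: []
LOAD_FAST q → push 1. Stack: [1]
LOAD_CONST → push 6. Stack: [1, 6]
BINARY_OP * → 1 * 6 = 6. Stack: [6]
STORE_FAST r → r=6. Stack: []
LOAD_CONST → push 9. Stack: [9]
LOAD_FAST a → push 16. Stack: [9, 16]
BINARY_OP * → 9 * 16 = 144. Stack: [144]
LOAD_CONST → push 7. Stack: [144, 7]
BINARY_OP * → 144 * 7 = 1008. Stack: [1008]
STORE_FAST y → y=1008. Stack: []
LOAD_FAST_LOAD_FAST b,b → push 22,22. Stack: [22, 22]
BINARY_OP // → 22 // 22 = 1. Stack: [1]
STORE_FAST m → m=1. Stack: []
LOAD_FAST_LOAD_FAST r,a → push 6,16. Stack: [6, 16]
BINARY_OP ^ → 6 ^ 16 = 22. Stack: [22]
LOAD_CONST → push 11. Stack: [22, 11]
BINARY_OP - → 22 - 11 = 11. Stack: [11]
STORE_FAST p → p=11. Stack: []
LOAD_CONST → push 3. Stack: [3]
LOAD_FAST t → push 27. Stack: [3, 27]
BINARY_OP + → 3 + 27 = 30. Stack: [30]
LOAD_FAST q → push 1. Stack: [30, 1]
LOAD_CONST → push 12. Stack: [30, 1, 12]
BINARY_OP * → 1 * 12 = 12. Stack: [30, 12]
BINARY_OP - → 30 - 12 = 18. Stack: [18]
STORE_FAST u → u=18. Stack: []
LOAD_FAST u → push 18. Stack: [18]
RETURN_VALUE → return 18.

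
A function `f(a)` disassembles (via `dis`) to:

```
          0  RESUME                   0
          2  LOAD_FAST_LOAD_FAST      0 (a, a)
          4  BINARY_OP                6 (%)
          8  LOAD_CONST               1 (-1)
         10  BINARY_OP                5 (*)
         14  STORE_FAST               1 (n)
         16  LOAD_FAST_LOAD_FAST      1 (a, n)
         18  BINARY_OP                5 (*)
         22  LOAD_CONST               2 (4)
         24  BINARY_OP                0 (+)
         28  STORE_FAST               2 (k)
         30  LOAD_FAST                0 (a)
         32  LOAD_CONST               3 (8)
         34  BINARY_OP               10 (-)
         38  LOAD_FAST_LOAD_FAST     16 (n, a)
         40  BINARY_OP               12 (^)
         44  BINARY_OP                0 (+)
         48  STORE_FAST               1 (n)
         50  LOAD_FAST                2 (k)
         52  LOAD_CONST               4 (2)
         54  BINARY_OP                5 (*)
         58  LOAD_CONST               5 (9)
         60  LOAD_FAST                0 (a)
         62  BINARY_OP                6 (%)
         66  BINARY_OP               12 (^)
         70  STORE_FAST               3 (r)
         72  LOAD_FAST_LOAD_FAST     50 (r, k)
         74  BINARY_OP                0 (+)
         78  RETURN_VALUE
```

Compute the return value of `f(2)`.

13

LOAD_FAST_LOAD_FAST a,a → push 2,2. Stack: [2, 2]
BINARY_OP % → 2 % 2 = 0. Stack: [0]
LOAD_CONST → push -1. Stack: [0, -1]
BINARY_OP * → 0 * -1 = 0. Stack: [0]
STORE_FAST n → n=0. Stack: []
LOAD_FAST_LOAD_FAST a,n → push 2,0. Stack: [2, 0]
BINARY_OP * → 2 * 0 = 0. Stack: [0]
LOAD_CONST → push 4. Stack: [0, 4]
BINARY_OP + → 0 + 4 = 4. Stack: [4]
STORE_FAST k → k=4. Stack: []
LOAD_FAST a → push 2. Stack: [2]
LOAD_CONST → push 8. Stack: [2, 8]
BINARY_OP - → 2 - 8 = -6. Stack: [-6]
LOAD_FAST_LOAD_FAST n,a → push 0,2. Stack: [-6, 0, 2]
BINARY_OP ^ → 0 ^ 2 = 2. Stack: [-6, 2]
BINARY_OP + → -6 + 2 = -4. Stack: [-4]
STORE_FAST n → n=-4. Stack: []
LOAD_FAST k → push 4. Stack: [4]
LOAD_CONST → push 2. Stack: [4, 2]
BINARY_OP * → 4 * 2 = 8. Stack: [8]
LOAD_CONST → push 9. Stack: [8, 9]
LOAD_FAST a → push 2. Stack: [8, 9, 2]
BINARY_OP % → 9 % 2 = 1. Stack: [8, 1]
BINARY_OP ^ → 8 ^ 1 = 9. Stack: [9]
STORE_FAST r → r=9. Stack: []
LOAD_FAST_LOAD_FAST r,k → push 9,4. Stack: [9, 4]
BINARY_OP + → 9 + 4 = 13. Stack: [13]
RETURN_VALUE → return 13.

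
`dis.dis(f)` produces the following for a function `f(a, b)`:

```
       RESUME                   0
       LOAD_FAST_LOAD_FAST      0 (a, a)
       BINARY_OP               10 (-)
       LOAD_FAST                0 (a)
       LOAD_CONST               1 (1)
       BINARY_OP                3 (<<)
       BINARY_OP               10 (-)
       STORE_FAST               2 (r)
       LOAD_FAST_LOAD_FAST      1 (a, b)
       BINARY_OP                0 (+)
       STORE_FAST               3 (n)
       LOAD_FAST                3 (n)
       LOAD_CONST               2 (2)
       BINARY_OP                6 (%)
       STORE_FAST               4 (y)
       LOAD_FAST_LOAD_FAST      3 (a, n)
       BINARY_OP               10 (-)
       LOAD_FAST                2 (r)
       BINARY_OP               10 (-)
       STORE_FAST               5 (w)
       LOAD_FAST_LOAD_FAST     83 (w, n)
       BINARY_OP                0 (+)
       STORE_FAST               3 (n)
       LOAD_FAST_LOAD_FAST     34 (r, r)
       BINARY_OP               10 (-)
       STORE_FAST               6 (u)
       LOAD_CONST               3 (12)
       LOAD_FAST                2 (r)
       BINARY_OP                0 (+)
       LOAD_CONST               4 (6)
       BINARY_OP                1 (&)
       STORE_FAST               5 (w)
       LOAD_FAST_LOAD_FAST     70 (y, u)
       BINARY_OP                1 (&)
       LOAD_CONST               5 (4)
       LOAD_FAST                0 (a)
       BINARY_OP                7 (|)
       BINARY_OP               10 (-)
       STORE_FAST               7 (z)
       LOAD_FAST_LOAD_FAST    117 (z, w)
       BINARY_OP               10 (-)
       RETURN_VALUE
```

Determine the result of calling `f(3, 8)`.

LOAD_FAST_LOAD_FAST a,a → push 3,3. Stack: [3, 3]
BINARY_OP - → 3 - 3 = 0. Stack: [0]
LOAD_FAST a → push 3. Stack: [0, 3]
LOAD_CONST → push 1. Stack: [0, 3, 1]
BINARY_OP << → 3 << 1 = 6. Stack: [0, 6]
BINARY_OP - → 0 - 6 = -6. Stack: [-6]
STORE_FAST r → r=-6. Stack: []
LOAD_FAST_LOAD_FAST a,b → push 3,8. Stack: [3, 8]
BINARY_OP + → 3 + 8 = 11. Stack: [11]
STORE_FAST n → n=11. Stack: []
LOAD_FAST n → push 11. Stack: [11]
LOAD_CONST → push 2. Stack: [11, 2]
BINARY_OP % → 11 % 2 = 1. Stack: [1]
STORE_FAST y → y=1. Stack: []
LOAD_FAST_LOAD_FAST a,n → push 3,11. Stack: [3, 11]
BINARY_OP - → 3 - 11 = -8. Stack: [-8]
LOAD_FAST r → push -6. Stack: [-8, -6]
BINARY_OP - → -8 - -6 = -2. Stack: [-2]
STORE_FAST w → w=-2. Stack: []
LOAD_FAST_LOAD_FAST w,n → push -2,11. Stack: [-2, 11]
BINARY_OP + → -2 + 11 = 9. Stack: [9]
STORE_FAST n → n=9. Stack: []
LOAD_FAST_LOAD_FAST r,r → push -6,-6. Stack: [-6, -6]
BINARY_OP - → -6 - -6 = 0. Stack: [0]
STORE_FAST u → u=0. Stack: []
LOAD_CONST → push 12. Stack: [12]
LOAD_FAST r → push -6. Stack: [12, -6]
BINARY_OP + → 12 + -6 = 6. Stack: [6]
LOAD_CONST → push 6. Stack: [6, 6]
BINARY_OP & → 6 & 6 = 6. Stack: [6]
STORE_FAST w → w=6. Stack: []
LOAD_FAST_LOAD_FAST y,u → push 1,0. Stack: [1, 0]
BINARY_OP & → 1 & 0 = 0. Stack: [0]
LOAD_CONST → push 4. Stack: [0, 4]
LOAD_FAST a → push 3. Stack: [0, 4, 3]
BINARY_OP | → 4 | 3 = 7. Stack: [0, 7]
BINARY_OP - → 0 - 7 = -7. Stack: [-7]
STORE_FAST z → z=-7. Stack: []
LOAD_FAST_LOAD_FAST z,w → push -7,6. Stack: [-7, 6]
BINARY_OP - → -7 - 6 = -13. Stack: [-13]
RETURN_VALUE → return -13.

-13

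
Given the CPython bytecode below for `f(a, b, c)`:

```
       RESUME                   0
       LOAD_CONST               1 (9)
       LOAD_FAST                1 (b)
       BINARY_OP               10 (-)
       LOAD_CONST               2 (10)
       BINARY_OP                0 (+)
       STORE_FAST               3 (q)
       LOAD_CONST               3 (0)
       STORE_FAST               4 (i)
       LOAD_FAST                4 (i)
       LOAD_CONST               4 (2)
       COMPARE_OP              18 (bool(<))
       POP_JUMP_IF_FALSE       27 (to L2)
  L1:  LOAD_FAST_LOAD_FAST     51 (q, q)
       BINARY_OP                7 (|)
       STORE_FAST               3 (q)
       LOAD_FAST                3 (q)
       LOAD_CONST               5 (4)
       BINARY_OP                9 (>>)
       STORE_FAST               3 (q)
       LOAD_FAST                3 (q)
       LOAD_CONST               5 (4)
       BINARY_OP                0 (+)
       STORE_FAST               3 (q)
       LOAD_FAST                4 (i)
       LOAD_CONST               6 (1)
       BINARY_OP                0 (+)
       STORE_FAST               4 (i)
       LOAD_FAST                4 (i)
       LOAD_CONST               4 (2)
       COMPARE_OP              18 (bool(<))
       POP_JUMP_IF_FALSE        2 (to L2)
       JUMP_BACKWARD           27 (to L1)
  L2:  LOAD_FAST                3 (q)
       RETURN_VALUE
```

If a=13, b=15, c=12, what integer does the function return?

4

LOAD_CONST → push 9. Stack: [9]
LOAD_FAST b → push 15. Stack: [9, 15]
BINARY_OP - → 9 - 15 = -6. Stack: [-6]
LOAD_CONST → push 10. Stack: [-6, 10]
BINARY_OP + → -6 + 10 = 4. Stack: [4]
STORE_FAST q → q=4. Stack: []
LOAD_CONST → push 0. Stack: [0]
STORE_FAST i → i=0. Stack: []
LOAD_FAST i → push 0. Stack: [0]
LOAD_CONST → push 2. Stack: [0, 2]
COMPARE_OP bool(<) → 0 vs 2 = True. Stack: [True]
POP_JUMP_IF_FALSE → pop True; no jump. Stack: []
LOAD_FAST_LOAD_FAST q,q → push 4,4. Stack: [4, 4]
BINARY_OP | → 4 | 4 = 4. Stack: [4]
STORE_FAST q → q=4. Stack: []
LOAD_FAST q → push 4. Stack: [4]
LOAD_CONST → push 4. Stack: [4, 4]
BINARY_OP >> → 4 >> 4 = 0. Stack: [0]
STORE_FAST q → q=0. Stack: []
LOAD_FAST q → push 0. Stack: [0]
LOAD_CONST → push 4. Stack: [0, 4]
BINARY_OP + → 0 + 4 = 4. Stack: [4]
STORE_FAST q → q=4. Stack: []
LOAD_FAST i → push 0. Stack: [0]
LOAD_CONST → push 1. Stack: [0, 1]
BINARY_OP + → 0 + 1 = 1. Stack: [1]
STORE_FAST i → i=1. Stack: []
LOAD_FAST i → push 1. Stack: [1]
LOAD_CONST → push 2. Stack: [1, 2]
COMPARE_OP bool(<) → 1 vs 2 = True. Stack: [True]
POP_JUMP_IF_FALSE → pop True; no jump. Stack: []
LOAD_FAST_LOAD_FAST q,q → push 4,4. Stack: [4, 4]
BINARY_OP | → 4 | 4 = 4. Stack: [4]
STORE_FAST q → q=4. Stack: []
LOAD_FAST q → push 4. Stack: [4]
LOAD_CONST → push 4. Stack: [4, 4]
BINARY_OP >> → 4 >> 4 = 0. Stack: [0]
STORE_FAST q → q=0. Stack: []
LOAD_FAST q → push 0. Stack: [0]
LOAD_CONST → push 4. Stack: [0, 4]
BINARY_OP + → 0 + 4 = 4. Stack: [4]
STORE_FAST q → q=4. Stack: []
LOAD_FAST i → push 1. Stack: [1]
LOAD_CONST → push 1. Stack: [1, 1]
BINARY_OP + → 1 + 1 = 2. Stack: [2]
STORE_FAST i → i=2. Stack: []
LOAD_FAST i → push 2. Stack: [2]
LOAD_CONST → push 2. Stack: [2, 2]
COMPARE_OP bool(<) → 2 vs 2 = False. Stack: [False]
POP_JUMP_IF_FALSE → pop False; jump. Stack: []
LOAD_FAST q → push 4. Stack: [4]
RETURN_VALUE → return 4.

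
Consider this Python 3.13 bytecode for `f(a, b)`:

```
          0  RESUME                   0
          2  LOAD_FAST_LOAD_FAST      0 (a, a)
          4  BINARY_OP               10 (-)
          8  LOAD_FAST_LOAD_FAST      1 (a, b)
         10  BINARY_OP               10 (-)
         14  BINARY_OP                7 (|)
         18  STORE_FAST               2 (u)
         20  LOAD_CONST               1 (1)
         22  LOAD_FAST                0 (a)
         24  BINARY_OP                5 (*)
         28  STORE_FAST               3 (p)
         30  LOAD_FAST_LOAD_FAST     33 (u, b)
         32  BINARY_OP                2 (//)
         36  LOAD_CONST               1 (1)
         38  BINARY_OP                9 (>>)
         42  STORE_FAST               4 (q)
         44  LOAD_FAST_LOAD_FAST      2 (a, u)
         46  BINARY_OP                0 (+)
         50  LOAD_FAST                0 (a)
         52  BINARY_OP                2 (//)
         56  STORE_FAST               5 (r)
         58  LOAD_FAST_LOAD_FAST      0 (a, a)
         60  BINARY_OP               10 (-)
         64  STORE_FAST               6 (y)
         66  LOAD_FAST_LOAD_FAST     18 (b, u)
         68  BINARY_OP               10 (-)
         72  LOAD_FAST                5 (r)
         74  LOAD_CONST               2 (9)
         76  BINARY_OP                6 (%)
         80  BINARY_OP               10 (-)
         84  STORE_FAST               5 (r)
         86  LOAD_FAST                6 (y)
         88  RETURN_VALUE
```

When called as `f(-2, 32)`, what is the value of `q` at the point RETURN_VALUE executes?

LOAD_FAST_LOAD_FAST a,a → push -2,-2. Stack: [-2, -2]
BINARY_OP - → -2 - -2 = 0. Stack: [0]
LOAD_FAST_LOAD_FAST a,b → push -2,32. Stack: [0, -2, 32]
BINARY_OP - → -2 - 32 = -34. Stack: [0, -34]
BINARY_OP | → 0 | -34 = -34. Stack: [-34]
STORE_FAST u → u=-34. Stack: []
LOAD_CONST → push 1. Stack: [1]
LOAD_FAST a → push -2. Stack: [1, -2]
BINARY_OP * → 1 * -2 = -2. Stack: [-2]
STORE_FAST p → p=-2. Stack: []
LOAD_FAST_LOAD_FAST u,b → push -34,32. Stack: [-34, 32]
BINARY_OP // → -34 // 32 = -2. Stack: [-2]
LOAD_CONST → push 1. Stack: [-2, 1]
BINARY_OP >> → -2 >> 1 = -1. Stack: [-1]
STORE_FAST q → q=-1. Stack: []
LOAD_FAST_LOAD_FAST a,u → push -2,-34. Stack: [-2, -34]
BINARY_OP + → -2 + -34 = -36. Stack: [-36]
LOAD_FAST a → push -2. Stack: [-36, -2]
BINARY_OP // → -36 // -2 = 18. Stack: [18]
STORE_FAST r → r=18. Stack: []
LOAD_FAST_LOAD_FAST a,a → push -2,-2. Stack: [-2, -2]
BINARY_OP - → -2 - -2 = 0. Stack: [0]
STORE_FAST y → y=0. Stack: []
LOAD_FAST_LOAD_FAST b,u → push 32,-34. Stack: [32, -34]
BINARY_OP - → 32 - -34 = 66. Stack: [66]
LOAD_FAST r → push 18. Stack: [66, 18]
LOAD_CONST → push 9. Stack: [66, 18, 9]
BINARY_OP % → 18 % 9 = 0. Stack: [66, 0]
BINARY_OP - → 66 - 0 = 66. Stack: [66]
STORE_FAST r → r=66. Stack: []
LOAD_FAST y → push 0. Stack: [0]
RETURN_VALUE → return 0.

-1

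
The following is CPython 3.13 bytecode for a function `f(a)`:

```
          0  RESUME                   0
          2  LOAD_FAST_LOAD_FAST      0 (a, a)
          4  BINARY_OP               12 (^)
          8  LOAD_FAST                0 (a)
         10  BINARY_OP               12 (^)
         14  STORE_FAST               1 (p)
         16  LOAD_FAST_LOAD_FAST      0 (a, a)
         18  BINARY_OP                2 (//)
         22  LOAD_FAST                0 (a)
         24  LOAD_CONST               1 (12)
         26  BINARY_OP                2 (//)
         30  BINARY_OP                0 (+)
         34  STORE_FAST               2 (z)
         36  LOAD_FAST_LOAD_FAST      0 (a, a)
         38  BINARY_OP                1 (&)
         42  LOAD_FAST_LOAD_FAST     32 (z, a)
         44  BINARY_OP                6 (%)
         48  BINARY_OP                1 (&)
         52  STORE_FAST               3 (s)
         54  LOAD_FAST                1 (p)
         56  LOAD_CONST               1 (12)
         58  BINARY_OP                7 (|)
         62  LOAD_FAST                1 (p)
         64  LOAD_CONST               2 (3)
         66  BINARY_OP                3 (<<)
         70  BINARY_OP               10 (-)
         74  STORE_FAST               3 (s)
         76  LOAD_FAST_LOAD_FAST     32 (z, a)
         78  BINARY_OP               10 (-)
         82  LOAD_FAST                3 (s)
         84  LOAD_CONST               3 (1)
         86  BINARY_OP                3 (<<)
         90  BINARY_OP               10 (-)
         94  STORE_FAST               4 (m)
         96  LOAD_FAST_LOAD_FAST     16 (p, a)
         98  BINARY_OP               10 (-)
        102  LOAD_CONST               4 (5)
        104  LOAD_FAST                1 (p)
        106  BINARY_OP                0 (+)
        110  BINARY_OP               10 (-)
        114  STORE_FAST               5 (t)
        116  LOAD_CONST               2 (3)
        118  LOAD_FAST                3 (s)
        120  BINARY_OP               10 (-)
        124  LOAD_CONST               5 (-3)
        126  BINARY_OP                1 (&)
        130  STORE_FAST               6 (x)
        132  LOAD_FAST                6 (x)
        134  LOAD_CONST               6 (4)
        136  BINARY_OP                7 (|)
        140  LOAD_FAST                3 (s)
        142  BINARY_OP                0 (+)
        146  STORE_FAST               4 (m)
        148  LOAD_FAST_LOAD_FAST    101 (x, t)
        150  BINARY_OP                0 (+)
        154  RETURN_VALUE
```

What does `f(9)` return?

46

LOAD_FAST_LOAD_FAST a,a → push 9,9. Stack: [9, 9]
BINARY_OP ^ → 9 ^ 9 = 0. Stack: [0]
LOAD_FAST a → push 9. Stack: [0, 9]
BINARY_OP ^ → 0 ^ 9 = 9. Stack: [9]
STORE_FAST p → p=9. Stack: []
LOAD_FAST_LOAD_FAST a,a → push 9,9. Stack: [9, 9]
BINARY_OP // → 9 // 9 = 1. Stack: [1]
LOAD_FAST a → push 9. Stack: [1, 9]
LOAD_CONST → push 12. Stack: [1, 9, 12]
BINARY_OP // → 9 // 12 = 0. Stack: [1, 0]
BINARY_OP + → 1 + 0 = 1. Stack: [1]
STORE_FAST z → z=1. Stack: []
LOAD_FAST_LOAD_FAST a,a → push 9,9. Stack: [9, 9]
BINARY_OP & → 9 & 9 = 9. Stack: [9]
LOAD_FAST_LOAD_FAST z,a → push 1,9. Stack: [9, 1, 9]
BINARY_OP % → 1 % 9 = 1. Stack: [9, 1]
BINARY_OP & → 9 & 1 = 1. Stack: [1]
STORE_FAST s → s=1. Stack: []
LOAD_FAST p → push 9. Stack: [9]
LOAD_CONST → push 12. Stack: [9, 12]
BINARY_OP | → 9 | 12 = 13. Stack: [13]
LOAD_FAST p → push 9. Stack: [13, 9]
LOAD_CONST → push 3. Stack: [13, 9, 3]
BINARY_OP << → 9 << 3 = 72. Stack: [13, 72]
BINARY_OP - → 13 - 72 = -59. Stack: [-59]
STORE_FAST s → s=-59. Stack: []
LOAD_FAST_LOAD_FAST z,a → push 1,9. Stack: [1, 9]
BINARY_OP - → 1 - 9 = -8. Stack: [-8]
LOAD_FAST s → push -59. Stack: [-8, -59]
LOAD_CONST → push 1. Stack: [-8, -59, 1]
BINARY_OP << → -59 << 1 = -118. Stack: [-8, -118]
BINARY_OP - → -8 - -118 = 110. Stack: [110]
STORE_FAST m → m=110. Stack: []
LOAD_FAST_LOAD_FAST p,a → push 9,9. Stack: [9, 9]
BINARY_OP - → 9 - 9 = 0. Stack: [0]
LOAD_CONST → push 5. Stack: [0, 5]
LOAD_FAST p → push 9. Stack: [0, 5, 9]
BINARY_OP + → 5 + 9 = 14. Stack: [0, 14]
BINARY_OP - → 0 - 14 = -14. Stack: [-14]
STORE_FAST t → t=-14. Stack: []
LOAD_CONST → push 3. Stack: [3]
LOAD_FAST s → push -59. Stack: [3, -59]
BINARY_OP - → 3 - -59 = 62. Stack: [62]
LOAD_CONST → push -3. Stack: [62, -3]
BINARY_OP & → 62 & -3 = 60. Stack: [60]
STORE_FAST x → x=60. Stack: []
LOAD_FAST x → push 60. Stack: [60]
LOAD_CONST → push 4. Stack: [60, 4]
BINARY_OP | → 60 | 4 = 60. Stack: [60]
LOAD_FAST s → push -59. Stack: [60, -59]
BINARY_OP + → 60 + -59 = 1. Stack: [1]
STORE_FAST m → m=1. Stack: []
LOAD_FAST_LOAD_FAST x,t → push 60,-14. Stack: [60, -14]
BINARY_OP + → 60 + -14 = 46. Stack: [46]
RETURN_VALUE → return 46.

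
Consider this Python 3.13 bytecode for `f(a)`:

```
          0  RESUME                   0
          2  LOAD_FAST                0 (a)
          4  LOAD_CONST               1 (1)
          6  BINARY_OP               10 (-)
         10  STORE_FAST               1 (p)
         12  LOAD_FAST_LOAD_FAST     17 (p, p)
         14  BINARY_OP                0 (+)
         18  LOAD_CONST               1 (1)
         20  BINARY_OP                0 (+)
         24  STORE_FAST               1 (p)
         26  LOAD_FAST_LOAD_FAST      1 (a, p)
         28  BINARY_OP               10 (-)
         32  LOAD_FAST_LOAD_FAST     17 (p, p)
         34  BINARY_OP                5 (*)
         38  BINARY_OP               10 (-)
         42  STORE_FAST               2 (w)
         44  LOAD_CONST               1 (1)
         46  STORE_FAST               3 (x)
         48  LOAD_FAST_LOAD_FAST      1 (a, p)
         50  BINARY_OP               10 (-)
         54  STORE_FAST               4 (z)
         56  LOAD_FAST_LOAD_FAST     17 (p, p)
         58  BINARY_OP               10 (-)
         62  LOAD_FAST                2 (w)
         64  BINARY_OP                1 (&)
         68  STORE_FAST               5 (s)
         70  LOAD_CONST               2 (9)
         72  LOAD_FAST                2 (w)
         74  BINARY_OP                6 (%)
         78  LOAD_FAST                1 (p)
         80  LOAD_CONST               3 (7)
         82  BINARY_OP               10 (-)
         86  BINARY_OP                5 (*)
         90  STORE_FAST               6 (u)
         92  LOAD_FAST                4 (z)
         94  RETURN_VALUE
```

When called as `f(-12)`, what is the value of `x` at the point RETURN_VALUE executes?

LOAD_FAST a → push -12. Stack: [-12]
LOAD_CONST → push 1. Stack: [-12, 1]
BINARY_OP - → -12 - 1 = -13. Stack: [-13]
STORE_FAST p → p=-13. Stack: []
LOAD_FAST_LOAD_FAST p,p → push -13,-13. Stack: [-13, -13]
BINARY_OP + → -13 + -13 = -26. Stack: [-26]
LOAD_CONST → push 1. Stack: [-26, 1]
BINARY_OP + → -26 + 1 = -25. Stack: [-25]
STORE_FAST p → p=-25. Stack: []
LOAD_FAST_LOAD_FAST a,p → push -12,-25. Stack: [-12, -25]
BINARY_OP - → -12 - -25 = 13. Stack: [13]
LOAD_FAST_LOAD_FAST p,p → push -25,-25. Stack: [13, -25, -25]
BINARY_OP * → -25 * -25 = 625. Stack: [13, 625]
BINARY_OP - → 13 - 625 = -612. Stack: [-612]
STORE_FAST w → w=-612. Stack: []
LOAD_CONST → push 1. Stack: [1]
STORE_FAST x → x=1. Stack: []
LOAD_FAST_LOAD_FAST a,p → push -12,-25. Stack: [-12, -25]
BINARY_OP - → -12 - -25 = 13. Stack: [13]
STORE_FAST z → z=13. Stack: []
LOAD_FAST_LOAD_FAST p,p → push -25,-25. Stack: [-25, -25]
BINARY_OP - → -25 - -25 = 0. Stack: [0]
LOAD_FAST w → push -612. Stack: [0, -612]
BINARY_OP & → 0 & -612 = 0. Stack: [0]
STORE_FAST s → s=0. Stack: []
LOAD_CONST → push 9. Stack: [9]
LOAD_FAST w → push -612. Stack: [9, -612]
BINARY_OP % → 9 % -612 = -603. Stack: [-603]
LOAD_FAST p → push -25. Stack: [-603, -25]
LOAD_CONST → push 7. Stack: [-603, -25, 7]
BINARY_OP - → -25 - 7 = -32. Stack: [-603, -32]
BINARY_OP * → -603 * -32 = 19296. Stack: [19296]
STORE_FAST u → u=19296. Stack: []
LOAD_FAST z → push 13. Stack: [13]
RETURN_VALUE → return 13.

1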